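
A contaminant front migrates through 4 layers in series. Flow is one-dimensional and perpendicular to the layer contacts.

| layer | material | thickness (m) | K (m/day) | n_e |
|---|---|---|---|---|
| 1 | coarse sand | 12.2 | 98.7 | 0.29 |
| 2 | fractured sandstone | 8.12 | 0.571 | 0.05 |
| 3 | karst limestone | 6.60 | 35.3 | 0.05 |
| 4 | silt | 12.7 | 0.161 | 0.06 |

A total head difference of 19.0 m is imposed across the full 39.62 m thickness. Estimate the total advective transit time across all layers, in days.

24.8

With flow normal to the layers, continuity requires the same specific discharge q through every layer.
Σ(b_i/K_i) = 12.2/98.7 + 8.12/0.571 + 6.60/35.3 + 12.7/0.161 = 93.41 d.
q = Δh / Σ(b_i/K_i) = 19.0 / 93.41 = 0.2034 m/day.
In each layer the seepage velocity is v_i = q/n_i, so the layer transit time is t_i = b_i·n_i / q:
  layer 1 (coarse sand): t_1 = 12.2 × 0.29 / 0.2034 = 17.39 d
  layer 2 (fractured sandstone): t_2 = 8.12 × 0.05 / 0.2034 = 1.996 d
  layer 3 (karst limestone): t_3 = 6.60 × 0.05 / 0.2034 = 1.622 d
  layer 4 (silt): t_4 = 12.7 × 0.06 / 0.2034 = 3.746 d
Total t = Σ t_i = 24.76 days.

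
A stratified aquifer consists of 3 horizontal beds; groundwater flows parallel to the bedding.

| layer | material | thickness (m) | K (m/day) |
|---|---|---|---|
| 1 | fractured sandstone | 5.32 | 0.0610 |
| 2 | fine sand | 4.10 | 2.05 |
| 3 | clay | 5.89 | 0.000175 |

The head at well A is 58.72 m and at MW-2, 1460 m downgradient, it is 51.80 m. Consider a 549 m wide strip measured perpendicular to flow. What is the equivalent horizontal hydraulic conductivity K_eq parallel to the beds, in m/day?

Flow is parallel to layering, so each bed carries its own Darcy discharge and the transmissivities add.
Σ(K_i·b_i) = 0.0610×5.32 + 2.05×4.10 + 0.000175×5.89 = 8.731 m²/day.
Total thickness b = 15.31 m, so K_eq = Σ(K_i·b_i)/b = 0.5703 m/day.

0.570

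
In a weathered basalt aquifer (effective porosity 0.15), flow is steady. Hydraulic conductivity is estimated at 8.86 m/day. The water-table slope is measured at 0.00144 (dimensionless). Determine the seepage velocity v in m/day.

0.0851

Hydraulic gradient i = 0.00144.
Darcy flux q = K · i = 8.860 × 0.001440 = 0.01276 m/day.
Seepage velocity v = q / n_e = 0.01276 / 0.15 = 0.08506 m/day.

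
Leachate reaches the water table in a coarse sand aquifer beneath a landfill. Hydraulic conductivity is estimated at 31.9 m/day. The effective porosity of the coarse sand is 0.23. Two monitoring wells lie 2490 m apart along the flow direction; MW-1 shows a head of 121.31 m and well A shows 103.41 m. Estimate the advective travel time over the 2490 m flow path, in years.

6.84

Hydraulic gradient i = (121.31 − 103.41) / 2490 = 17.9 / 2490 = 0.007189.
Darcy flux q = K · i = 31.90 × 0.007189 = 0.2293 m/day.
Seepage velocity v = q / n_e = 0.2293 / 0.23 = 0.9970 m/day.
Travel time t = L / v = 2490 / 0.9970 = 2497 days = 6.837 years.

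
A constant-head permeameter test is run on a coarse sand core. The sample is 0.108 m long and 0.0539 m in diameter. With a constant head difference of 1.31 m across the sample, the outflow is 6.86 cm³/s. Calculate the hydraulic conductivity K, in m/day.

Cross-sectional area A = π·(d/2)² = π × (0.0539/2)² = 0.002282 m².
Convert discharge: 6.86 cm³/s = 6.860e-06 m³/s.
Darcy's law rearranged: K = Q·L / (A·Δh) = 6.860e-06 × 0.108 / (0.002282 × 1.31) = 0.0002479 m/s = 21.42 m/day.

21.4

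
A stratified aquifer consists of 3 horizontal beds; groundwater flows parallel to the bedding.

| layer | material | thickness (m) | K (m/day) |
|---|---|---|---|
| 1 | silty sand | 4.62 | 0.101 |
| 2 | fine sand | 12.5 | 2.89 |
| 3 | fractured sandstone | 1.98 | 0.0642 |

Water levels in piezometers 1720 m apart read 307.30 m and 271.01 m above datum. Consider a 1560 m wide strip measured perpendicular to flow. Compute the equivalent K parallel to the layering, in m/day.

1.92

Flow is parallel to layering, so each bed carries its own Darcy discharge and the transmissivities add.
Σ(K_i·b_i) = 0.101×4.62 + 2.89×12.5 + 0.0642×1.98 = 36.72 m²/day.
Total thickness b = 19.10 m, so K_eq = Σ(K_i·b_i)/b = 1.922 m/day.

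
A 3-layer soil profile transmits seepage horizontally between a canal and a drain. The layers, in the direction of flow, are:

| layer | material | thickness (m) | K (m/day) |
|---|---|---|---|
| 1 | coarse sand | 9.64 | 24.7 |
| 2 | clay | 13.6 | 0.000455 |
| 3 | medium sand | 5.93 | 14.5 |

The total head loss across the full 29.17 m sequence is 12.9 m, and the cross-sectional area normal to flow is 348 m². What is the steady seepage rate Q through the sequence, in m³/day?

0.150

Flow is perpendicular to layering, so the layers act in series and the equivalent K is the thickness-weighted harmonic mean.
Total thickness L = 9.64 + 13.6 + 5.93 = 29.17 m.
Σ(b_i/K_i) = 9.64/24.7 + 13.6/0.000455 + 5.93/14.5 = 29891 d.
K_eq = L / Σ(b_i/K_i) = 29.17 / 29891 = 0.0009759 m/day.
Q = K_eq · A · (Δh/L) = 0.0009759 × 348 × (12.9/29.17) = 0.1502 m³/day.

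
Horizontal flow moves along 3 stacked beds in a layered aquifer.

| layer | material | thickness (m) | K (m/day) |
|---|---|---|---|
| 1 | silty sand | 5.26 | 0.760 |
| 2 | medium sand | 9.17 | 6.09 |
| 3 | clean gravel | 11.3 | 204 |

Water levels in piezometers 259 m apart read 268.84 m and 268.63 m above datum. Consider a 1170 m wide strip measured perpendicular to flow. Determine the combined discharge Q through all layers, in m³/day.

2240

Flow is parallel to layering, so each bed carries its own Darcy discharge and the transmissivities add.
Σ(K_i·b_i) = 0.760×5.26 + 6.09×9.17 + 204×11.3 = 2365 m²/day.
Hydraulic gradient i = (268.84 − 268.63) / 259 = 0.21 / 259 = 0.0008108.
Q = Σ(K_i·b_i) · W · i = 2365 × 1170 × 0.0008108 = 2244 m³/day.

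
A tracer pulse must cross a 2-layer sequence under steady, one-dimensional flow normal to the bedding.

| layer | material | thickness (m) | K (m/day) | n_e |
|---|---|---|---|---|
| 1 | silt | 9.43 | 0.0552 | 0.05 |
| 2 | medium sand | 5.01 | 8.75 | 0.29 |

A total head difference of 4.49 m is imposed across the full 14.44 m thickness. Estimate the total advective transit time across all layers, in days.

73.5

With flow normal to the layers, continuity requires the same specific discharge q through every layer.
Σ(b_i/K_i) = 9.43/0.0552 + 5.01/8.75 = 171.4 d.
q = Δh / Σ(b_i/K_i) = 4.49 / 171.4 = 0.02620 m/day.
In each layer the seepage velocity is v_i = q/n_i, so the layer transit time is t_i = b_i·n_i / q:
  layer 1 (silt): t_1 = 9.43 × 0.05 / 0.02620 = 18.00 d
  layer 2 (medium sand): t_2 = 5.01 × 0.29 / 0.02620 = 55.46 d
Total t = Σ t_i = 73.46 days.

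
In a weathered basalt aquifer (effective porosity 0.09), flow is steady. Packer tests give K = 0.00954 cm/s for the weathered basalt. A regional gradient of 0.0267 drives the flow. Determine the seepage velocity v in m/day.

Convert K: 0.00954 cm/s × 864 = 8.243 m/day.
Hydraulic gradient i = 0.0267.
Darcy flux q = K · i = 8.243 × 0.02670 = 0.2201 m/day.
Seepage velocity v = q / n_e = 0.2201 / 0.09 = 2.445 m/day.

2.45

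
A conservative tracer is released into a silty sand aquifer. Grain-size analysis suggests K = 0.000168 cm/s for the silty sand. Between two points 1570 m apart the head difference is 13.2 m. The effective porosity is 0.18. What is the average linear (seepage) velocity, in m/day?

0.00678

Convert K: 0.000168 cm/s × 864 = 0.1452 m/day.
Hydraulic gradient i = Δh / L = 13.2 / 1570 = 0.008408.
Darcy flux q = K · i = 0.1452 × 0.008408 = 0.001220 m/day.
Seepage velocity v = q / n_e = 0.001220 / 0.18 = 0.006780 m/day.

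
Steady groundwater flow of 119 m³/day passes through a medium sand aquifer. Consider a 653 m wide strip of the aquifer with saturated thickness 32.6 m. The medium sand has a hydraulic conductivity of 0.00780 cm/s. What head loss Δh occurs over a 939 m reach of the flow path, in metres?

Convert K: 0.00780 cm/s × 864 = 6.739 m/day.
Cross-sectional area A = 653 × 32.6 = 21288 m².
From Q = K·A·i, i = Q / (K·A) = 119 / (6.739 × 21288) = 0.0008295.
Head loss Δh = i · L = 0.0008295 × 939 = 0.7789 m.

0.779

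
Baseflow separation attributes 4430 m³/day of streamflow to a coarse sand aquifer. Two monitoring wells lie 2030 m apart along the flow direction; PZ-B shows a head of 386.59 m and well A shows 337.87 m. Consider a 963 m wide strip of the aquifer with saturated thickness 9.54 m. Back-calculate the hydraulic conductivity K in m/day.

20.1

Cross-sectional area A = 963 × 9.54 = 9187 m².
Hydraulic gradient i = (386.59 − 337.87) / 2030 = 48.72 / 2030 = 0.02400.
From Q = K·A·i, K = Q / (A·i) = 4430 / (9187 × 0.02400) = 20.09 m/day.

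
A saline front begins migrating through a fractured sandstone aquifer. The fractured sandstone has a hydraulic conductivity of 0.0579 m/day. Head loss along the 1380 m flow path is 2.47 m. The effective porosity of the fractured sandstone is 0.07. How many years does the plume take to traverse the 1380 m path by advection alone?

2550

Hydraulic gradient i = Δh / L = 2.47 / 1380 = 0.001790.
Darcy flux q = K · i = 0.05790 × 0.001790 = 0.0001036 m/day.
Seepage velocity v = q / n_e = 0.0001036 / 0.07 = 0.001480 m/day.
Travel time t = L / v = 1380 / 0.001480 = 9.321e+05 days = 2552 years.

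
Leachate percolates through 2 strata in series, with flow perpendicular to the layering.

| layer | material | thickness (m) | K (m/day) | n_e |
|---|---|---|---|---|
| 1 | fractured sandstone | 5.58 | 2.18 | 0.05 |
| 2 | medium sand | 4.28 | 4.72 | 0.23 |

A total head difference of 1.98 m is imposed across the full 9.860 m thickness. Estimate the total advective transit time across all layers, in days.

With flow normal to the layers, continuity requires the same specific discharge q through every layer.
Σ(b_i/K_i) = 5.58/2.18 + 4.28/4.72 = 3.466 d.
q = Δh / Σ(b_i/K_i) = 1.98 / 3.466 = 0.5712 m/day.
In each layer the seepage velocity is v_i = q/n_i, so the layer transit time is t_i = b_i·n_i / q:
  layer 1 (fractured sandstone): t_1 = 5.58 × 0.05 / 0.5712 = 0.4884 d
  layer 2 (medium sand): t_2 = 4.28 × 0.23 / 0.5712 = 1.723 d
Total t = Σ t_i = 2.212 days.

2.21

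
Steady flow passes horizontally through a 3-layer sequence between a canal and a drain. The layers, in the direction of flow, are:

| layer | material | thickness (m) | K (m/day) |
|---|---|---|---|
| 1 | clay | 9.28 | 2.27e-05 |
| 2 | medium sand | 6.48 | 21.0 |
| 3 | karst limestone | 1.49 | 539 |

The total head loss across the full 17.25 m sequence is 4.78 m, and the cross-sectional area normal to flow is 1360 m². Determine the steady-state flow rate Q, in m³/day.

Flow is perpendicular to layering, so the layers act in series and the equivalent K is the thickness-weighted harmonic mean.
Total thickness L = 9.28 + 6.48 + 1.49 = 17.25 m.
Σ(b_i/K_i) = 9.28/2.27e-05 + 6.48/21.0 + 1.49/539 = 4.088e+05 d.
K_eq = L / Σ(b_i/K_i) = 17.25 / 4.088e+05 = 4.220e-05 m/day.
Q = K_eq · A · (Δh/L) = 4.220e-05 × 1360 × (4.78/17.25) = 0.01590 m³/day.

0.0159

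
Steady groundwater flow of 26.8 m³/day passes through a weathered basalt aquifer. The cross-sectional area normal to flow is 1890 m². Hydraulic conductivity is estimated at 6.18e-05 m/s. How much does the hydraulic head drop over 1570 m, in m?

4.17

Convert K: 6.18e-05 m/s × 86400 = 5.340 m/day.
From Q = K·A·i, i = Q / (K·A) = 26.8 / (5.340 × 1890) = 0.002656.
Head loss Δh = i · L = 0.002656 × 1570 = 4.169 m.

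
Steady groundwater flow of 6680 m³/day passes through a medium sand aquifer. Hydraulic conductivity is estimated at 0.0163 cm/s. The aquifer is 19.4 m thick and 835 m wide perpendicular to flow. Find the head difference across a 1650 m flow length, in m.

48.3

Convert K: 0.0163 cm/s × 864 = 14.08 m/day.
Cross-sectional area A = 835 × 19.4 = 16199 m².
From Q = K·A·i, i = Q / (K·A) = 6680 / (14.08 × 16199) = 0.02928.
Head loss Δh = i · L = 0.02928 × 1650 = 48.31 m.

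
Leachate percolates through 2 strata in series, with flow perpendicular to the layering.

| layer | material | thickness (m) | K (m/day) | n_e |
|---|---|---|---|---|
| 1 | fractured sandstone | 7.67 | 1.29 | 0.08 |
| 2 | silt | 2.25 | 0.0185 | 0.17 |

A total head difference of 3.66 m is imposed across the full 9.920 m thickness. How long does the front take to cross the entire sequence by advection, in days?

With flow normal to the layers, continuity requires the same specific discharge q through every layer.
Σ(b_i/K_i) = 7.67/1.29 + 2.25/0.0185 = 127.6 d.
q = Δh / Σ(b_i/K_i) = 3.66 / 127.6 = 0.02869 m/day.
In each layer the seepage velocity is v_i = q/n_i, so the layer transit time is t_i = b_i·n_i / q:
  layer 1 (fractured sandstone): t_1 = 7.67 × 0.08 / 0.02869 = 21.39 d
  layer 2 (silt): t_2 = 2.25 × 0.17 / 0.02869 = 13.33 d
Total t = Σ t_i = 34.72 days.

34.7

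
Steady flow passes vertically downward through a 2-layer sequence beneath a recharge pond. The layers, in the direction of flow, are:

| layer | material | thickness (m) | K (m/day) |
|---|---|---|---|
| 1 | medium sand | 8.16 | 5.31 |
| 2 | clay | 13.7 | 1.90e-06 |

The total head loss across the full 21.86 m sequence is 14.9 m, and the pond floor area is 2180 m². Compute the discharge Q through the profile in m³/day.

0.00450

Flow is perpendicular to layering, so the layers act in series and the equivalent K is the thickness-weighted harmonic mean.
Total thickness L = 8.16 + 13.7 = 21.86 m.
Σ(b_i/K_i) = 8.16/5.31 + 13.7/1.90e-06 = 7.211e+06 d.
K_eq = L / Σ(b_i/K_i) = 21.86 / 7.211e+06 = 3.032e-06 m/day.
Q = K_eq · A · (Δh/L) = 3.032e-06 × 2180 × (14.9/21.86) = 0.004505 m³/day.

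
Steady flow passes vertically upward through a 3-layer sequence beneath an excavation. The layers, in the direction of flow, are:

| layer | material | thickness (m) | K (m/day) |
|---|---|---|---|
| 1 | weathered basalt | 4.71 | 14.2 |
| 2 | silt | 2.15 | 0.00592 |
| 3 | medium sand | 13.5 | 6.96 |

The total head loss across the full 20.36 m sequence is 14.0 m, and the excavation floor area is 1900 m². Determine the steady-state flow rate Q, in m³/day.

72.8

Flow is perpendicular to layering, so the layers act in series and the equivalent K is the thickness-weighted harmonic mean.
Total thickness L = 4.71 + 2.15 + 13.5 = 20.36 m.
Σ(b_i/K_i) = 4.71/14.2 + 2.15/0.00592 + 13.5/6.96 = 365.4 d.
K_eq = L / Σ(b_i/K_i) = 20.36 / 365.4 = 0.05571 m/day.
Q = K_eq · A · (Δh/L) = 0.05571 × 1900 × (14.0/20.36) = 72.79 m³/day.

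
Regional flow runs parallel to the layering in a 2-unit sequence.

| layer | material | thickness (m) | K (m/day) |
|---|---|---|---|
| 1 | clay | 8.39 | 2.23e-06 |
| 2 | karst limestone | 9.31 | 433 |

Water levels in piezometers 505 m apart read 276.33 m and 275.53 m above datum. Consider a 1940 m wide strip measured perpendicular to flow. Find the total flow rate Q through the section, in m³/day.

12400

Flow is parallel to layering, so each bed carries its own Darcy discharge and the transmissivities add.
Σ(K_i·b_i) = 2.23e-06×8.39 + 433×9.31 = 4031 m²/day.
Hydraulic gradient i = (276.33 − 275.53) / 505 = 0.8 / 505 = 0.001584.
Q = Σ(K_i·b_i) · W · i = 4031 × 1940 × 0.001584 = 12389 m³/day.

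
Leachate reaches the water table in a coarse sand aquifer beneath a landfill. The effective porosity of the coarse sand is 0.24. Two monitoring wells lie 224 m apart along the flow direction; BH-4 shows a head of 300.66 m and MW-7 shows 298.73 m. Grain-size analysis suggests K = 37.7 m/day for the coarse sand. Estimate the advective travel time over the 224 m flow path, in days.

Hydraulic gradient i = (300.66 − 298.73) / 224 = 1.93 / 224 = 0.008616.
Darcy flux q = K · i = 37.70 × 0.008616 = 0.3248 m/day.
Seepage velocity v = q / n_e = 0.3248 / 0.24 = 1.353 m/day.
Travel time t = L / v = 224 / 1.353 = 165.5 days.

166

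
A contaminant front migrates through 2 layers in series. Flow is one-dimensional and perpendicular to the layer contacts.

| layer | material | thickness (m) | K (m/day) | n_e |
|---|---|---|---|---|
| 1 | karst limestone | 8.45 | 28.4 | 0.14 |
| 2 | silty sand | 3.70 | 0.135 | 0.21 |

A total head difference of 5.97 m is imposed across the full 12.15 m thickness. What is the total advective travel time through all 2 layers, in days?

9.10

With flow normal to the layers, continuity requires the same specific discharge q through every layer.
Σ(b_i/K_i) = 8.45/28.4 + 3.70/0.135 = 27.70 d.
q = Δh / Σ(b_i/K_i) = 5.97 / 27.70 = 0.2155 m/day.
In each layer the seepage velocity is v_i = q/n_i, so the layer transit time is t_i = b_i·n_i / q:
  layer 1 (karst limestone): t_1 = 8.45 × 0.14 / 0.2155 = 5.490 d
  layer 2 (silty sand): t_2 = 3.70 × 0.21 / 0.2155 = 3.606 d
Total t = Σ t_i = 9.096 days.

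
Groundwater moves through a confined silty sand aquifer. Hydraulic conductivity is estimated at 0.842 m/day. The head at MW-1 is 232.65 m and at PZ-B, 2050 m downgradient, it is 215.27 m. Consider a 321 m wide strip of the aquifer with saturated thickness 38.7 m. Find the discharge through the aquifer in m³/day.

88.7

Cross-sectional area A = 321 × 38.7 = 12423 m².
Hydraulic gradient i = (232.65 − 215.27) / 2050 = 17.38 / 2050 = 0.008478.
Darcy's law: Q = K · A · i = 0.8420 × 12423 × 0.008478 = 88.68 m³/day.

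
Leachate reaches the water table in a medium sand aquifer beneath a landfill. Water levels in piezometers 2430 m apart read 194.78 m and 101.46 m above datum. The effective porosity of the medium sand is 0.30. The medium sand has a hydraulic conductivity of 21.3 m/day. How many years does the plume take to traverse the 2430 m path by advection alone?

Hydraulic gradient i = (194.78 − 101.46) / 2430 = 93.32 / 2430 = 0.03840.
Darcy flux q = K · i = 21.30 × 0.03840 = 0.8180 m/day.
Seepage velocity v = q / n_e = 0.8180 / 0.30 = 2.727 m/day.
Travel time t = L / v = 2430 / 2.727 = 891.2 days = 2.440 years.

2.44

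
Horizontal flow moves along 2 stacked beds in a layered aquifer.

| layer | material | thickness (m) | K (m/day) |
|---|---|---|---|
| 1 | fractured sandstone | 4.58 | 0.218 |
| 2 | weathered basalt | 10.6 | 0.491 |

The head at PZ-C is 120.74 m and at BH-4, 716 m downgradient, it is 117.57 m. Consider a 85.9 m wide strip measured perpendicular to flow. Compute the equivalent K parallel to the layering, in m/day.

0.409

Flow is parallel to layering, so each bed carries its own Darcy discharge and the transmissivities add.
Σ(K_i·b_i) = 0.218×4.58 + 0.491×10.6 = 6.203 m²/day.
Total thickness b = 15.18 m, so K_eq = Σ(K_i·b_i)/b = 0.4086 m/day.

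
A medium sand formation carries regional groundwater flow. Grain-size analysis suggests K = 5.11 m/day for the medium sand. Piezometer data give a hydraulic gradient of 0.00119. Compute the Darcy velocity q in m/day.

Hydraulic gradient i = 0.00119.
Specific discharge q = K · i = 5.110 × 0.001190 = 0.006081 m/day.

0.00608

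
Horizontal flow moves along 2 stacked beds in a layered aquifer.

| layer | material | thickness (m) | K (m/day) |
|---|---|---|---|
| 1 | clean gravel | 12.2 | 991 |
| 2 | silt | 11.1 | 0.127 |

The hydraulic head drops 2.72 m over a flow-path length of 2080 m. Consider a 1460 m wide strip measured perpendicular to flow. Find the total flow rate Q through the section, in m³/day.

23100

Flow is parallel to layering, so each bed carries its own Darcy discharge and the transmissivities add.
Σ(K_i·b_i) = 991×12.2 + 0.127×11.1 = 12092 m²/day.
Hydraulic gradient i = Δh / L = 2.72 / 2080 = 0.001308.
Q = Σ(K_i·b_i) · W · i = 12092 × 1460 × 0.001308 = 23086 m³/day.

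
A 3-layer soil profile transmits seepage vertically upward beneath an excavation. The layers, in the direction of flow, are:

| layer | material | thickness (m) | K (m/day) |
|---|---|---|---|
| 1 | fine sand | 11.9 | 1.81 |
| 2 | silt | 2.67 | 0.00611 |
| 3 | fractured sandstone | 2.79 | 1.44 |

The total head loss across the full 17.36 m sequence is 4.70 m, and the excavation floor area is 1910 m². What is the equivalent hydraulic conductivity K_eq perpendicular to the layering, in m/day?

0.0390

Flow is perpendicular to layering, so the layers act in series and the equivalent K is the thickness-weighted harmonic mean.
Total thickness L = 11.9 + 2.67 + 2.79 = 17.36 m.
Σ(b_i/K_i) = 11.9/1.81 + 2.67/0.00611 + 2.79/1.44 = 445.5 d.
K_eq = L / Σ(b_i/K_i) = 17.36 / 445.5 = 0.03897 m/day.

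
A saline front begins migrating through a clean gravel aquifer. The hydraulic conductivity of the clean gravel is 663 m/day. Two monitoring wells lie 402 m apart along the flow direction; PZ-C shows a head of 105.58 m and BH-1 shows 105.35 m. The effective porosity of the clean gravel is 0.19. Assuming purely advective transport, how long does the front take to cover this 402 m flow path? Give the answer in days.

201

Hydraulic gradient i = (105.58 − 105.35) / 402 = 0.23 / 402 = 0.0005721.
Darcy flux q = K · i = 663.0 × 0.0005721 = 0.3793 m/day.
Seepage velocity v = q / n_e = 0.3793 / 0.19 = 1.996 m/day.
Travel time t = L / v = 402 / 1.996 = 201.4 days.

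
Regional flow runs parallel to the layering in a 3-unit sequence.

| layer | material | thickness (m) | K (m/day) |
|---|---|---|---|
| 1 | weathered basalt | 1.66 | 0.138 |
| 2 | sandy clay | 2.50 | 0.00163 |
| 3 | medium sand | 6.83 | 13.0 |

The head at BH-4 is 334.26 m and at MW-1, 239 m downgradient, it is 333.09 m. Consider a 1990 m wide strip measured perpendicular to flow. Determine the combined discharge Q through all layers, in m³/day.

Flow is parallel to layering, so each bed carries its own Darcy discharge and the transmissivities add.
Σ(K_i·b_i) = 0.138×1.66 + 0.00163×2.50 + 13.0×6.83 = 89.02 m²/day.
Hydraulic gradient i = (334.26 − 333.09) / 239 = 1.17 / 239 = 0.004895.
Q = Σ(K_i·b_i) · W · i = 89.02 × 1990 × 0.004895 = 867.2 m³/day.

867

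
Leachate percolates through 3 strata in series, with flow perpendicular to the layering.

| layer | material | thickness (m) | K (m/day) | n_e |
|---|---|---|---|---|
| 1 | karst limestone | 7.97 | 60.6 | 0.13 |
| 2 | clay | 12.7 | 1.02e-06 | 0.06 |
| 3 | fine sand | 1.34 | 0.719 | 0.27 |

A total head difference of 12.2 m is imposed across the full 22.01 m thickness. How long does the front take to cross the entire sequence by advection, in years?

6040

With flow normal to the layers, continuity requires the same specific discharge q through every layer.
Σ(b_i/K_i) = 7.97/60.6 + 12.7/1.02e-06 + 1.34/0.719 = 1.245e+07 d.
q = Δh / Σ(b_i/K_i) = 12.2 / 1.245e+07 = 9.798e-07 m/day.
In each layer the seepage velocity is v_i = q/n_i, so the layer transit time is t_i = b_i·n_i / q:
  layer 1 (karst limestone): t_1 = 7.97 × 0.13 / 9.798e-07 = 1.057e+06 d
  layer 2 (clay): t_2 = 12.7 × 0.06 / 9.798e-07 = 7.777e+05 d
  layer 3 (fine sand): t_3 = 1.34 × 0.27 / 9.798e-07 = 3.692e+05 d
Total t = Σ t_i = 2.204e+06 days = 6035 years.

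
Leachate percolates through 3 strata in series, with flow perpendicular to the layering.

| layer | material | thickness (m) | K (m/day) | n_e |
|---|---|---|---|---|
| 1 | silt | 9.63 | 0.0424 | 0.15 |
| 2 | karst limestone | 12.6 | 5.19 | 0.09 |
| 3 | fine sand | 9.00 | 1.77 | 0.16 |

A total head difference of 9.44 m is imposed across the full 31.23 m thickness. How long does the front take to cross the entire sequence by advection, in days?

With flow normal to the layers, continuity requires the same specific discharge q through every layer.
Σ(b_i/K_i) = 9.63/0.0424 + 12.6/5.19 + 9.00/1.77 = 234.6 d.
q = Δh / Σ(b_i/K_i) = 9.44 / 234.6 = 0.04023 m/day.
In each layer the seepage velocity is v_i = q/n_i, so the layer transit time is t_i = b_i·n_i / q:
  layer 1 (silt): t_1 = 9.63 × 0.15 / 0.04023 = 35.90 d
  layer 2 (karst limestone): t_2 = 12.6 × 0.09 / 0.04023 = 28.19 d
  layer 3 (fine sand): t_3 = 9.00 × 0.16 / 0.04023 = 35.79 d
Total t = Σ t_i = 99.88 days.

99.9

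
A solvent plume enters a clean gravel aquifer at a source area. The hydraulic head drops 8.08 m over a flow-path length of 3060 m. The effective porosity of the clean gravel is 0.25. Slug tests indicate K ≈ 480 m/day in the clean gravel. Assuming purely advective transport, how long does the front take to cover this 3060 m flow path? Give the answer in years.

1.65

Hydraulic gradient i = Δh / L = 8.08 / 3060 = 0.002641.
Darcy flux q = K · i = 480.0 × 0.002641 = 1.267 m/day.
Seepage velocity v = q / n_e = 1.267 / 0.25 = 5.070 m/day.
Travel time t = L / v = 3060 / 5.070 = 603.6 days = 1.652 years.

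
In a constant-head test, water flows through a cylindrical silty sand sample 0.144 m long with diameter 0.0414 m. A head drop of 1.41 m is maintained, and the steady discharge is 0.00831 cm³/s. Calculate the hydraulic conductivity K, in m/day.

Cross-sectional area A = π·(d/2)² = π × (0.0414/2)² = 0.001346 m².
Convert discharge: 0.00831 cm³/s = 8.310e-09 m³/s.
Darcy's law rearranged: K = Q·L / (A·Δh) = 8.310e-09 × 0.144 / (0.001346 × 1.41) = 6.305e-07 m/s = 0.05447 m/day.

0.0545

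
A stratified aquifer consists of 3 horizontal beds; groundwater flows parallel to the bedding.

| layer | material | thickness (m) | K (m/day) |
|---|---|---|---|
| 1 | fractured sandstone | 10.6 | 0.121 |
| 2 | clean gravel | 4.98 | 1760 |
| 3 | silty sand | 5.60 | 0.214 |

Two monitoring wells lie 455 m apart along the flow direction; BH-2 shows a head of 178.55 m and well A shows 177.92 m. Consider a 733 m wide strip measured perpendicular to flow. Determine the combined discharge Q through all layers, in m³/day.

Flow is parallel to layering, so each bed carries its own Darcy discharge and the transmissivities add.
Σ(K_i·b_i) = 0.121×10.6 + 1760×4.98 + 0.214×5.60 = 8767 m²/day.
Hydraulic gradient i = (178.55 − 177.92) / 455 = 0.63 / 455 = 0.001385.
Q = Σ(K_i·b_i) · W · i = 8767 × 733 × 0.001385 = 8898 m³/day.

8900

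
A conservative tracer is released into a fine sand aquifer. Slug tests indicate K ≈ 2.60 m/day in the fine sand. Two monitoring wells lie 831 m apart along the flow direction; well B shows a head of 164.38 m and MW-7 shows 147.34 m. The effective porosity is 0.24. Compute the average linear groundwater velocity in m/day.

0.222

Hydraulic gradient i = (164.38 − 147.34) / 831 = 17.04 / 831 = 0.02051.
Darcy flux q = K · i = 2.600 × 0.02051 = 0.05331 m/day.
Seepage velocity v = q / n_e = 0.05331 / 0.24 = 0.2221 m/day.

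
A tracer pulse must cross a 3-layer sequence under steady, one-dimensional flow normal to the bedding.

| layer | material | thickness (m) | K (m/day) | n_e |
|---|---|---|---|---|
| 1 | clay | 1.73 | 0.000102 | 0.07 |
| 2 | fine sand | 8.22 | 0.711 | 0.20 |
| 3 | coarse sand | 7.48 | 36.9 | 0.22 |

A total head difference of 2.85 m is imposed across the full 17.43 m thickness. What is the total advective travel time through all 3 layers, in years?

With flow normal to the layers, continuity requires the same specific discharge q through every layer.
Σ(b_i/K_i) = 1.73/0.000102 + 8.22/0.711 + 7.48/36.9 = 16973 d.
q = Δh / Σ(b_i/K_i) = 2.85 / 16973 = 0.0001679 m/day.
In each layer the seepage velocity is v_i = q/n_i, so the layer transit time is t_i = b_i·n_i / q:
  layer 1 (clay): t_1 = 1.73 × 0.07 / 0.0001679 = 721.2 d
  layer 2 (fine sand): t_2 = 8.22 × 0.20 / 0.0001679 = 9790 d
  layer 3 (coarse sand): t_3 = 7.48 × 0.22 / 0.0001679 = 9800 d
Total t = Σ t_i = 20312 days = 55.61 years.

55.6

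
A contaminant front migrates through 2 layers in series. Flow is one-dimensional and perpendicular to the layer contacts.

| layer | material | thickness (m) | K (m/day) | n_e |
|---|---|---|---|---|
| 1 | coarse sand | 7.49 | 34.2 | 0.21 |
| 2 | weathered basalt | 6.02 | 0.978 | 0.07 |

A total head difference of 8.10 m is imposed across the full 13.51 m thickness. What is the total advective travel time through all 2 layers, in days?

1.57

With flow normal to the layers, continuity requires the same specific discharge q through every layer.
Σ(b_i/K_i) = 7.49/34.2 + 6.02/0.978 = 6.374 d.
q = Δh / Σ(b_i/K_i) = 8.10 / 6.374 = 1.271 m/day.
In each layer the seepage velocity is v_i = q/n_i, so the layer transit time is t_i = b_i·n_i / q:
  layer 1 (coarse sand): t_1 = 7.49 × 0.21 / 1.271 = 1.238 d
  layer 2 (weathered basalt): t_2 = 6.02 × 0.07 / 1.271 = 0.3316 d
Total t = Σ t_i = 1.569 days.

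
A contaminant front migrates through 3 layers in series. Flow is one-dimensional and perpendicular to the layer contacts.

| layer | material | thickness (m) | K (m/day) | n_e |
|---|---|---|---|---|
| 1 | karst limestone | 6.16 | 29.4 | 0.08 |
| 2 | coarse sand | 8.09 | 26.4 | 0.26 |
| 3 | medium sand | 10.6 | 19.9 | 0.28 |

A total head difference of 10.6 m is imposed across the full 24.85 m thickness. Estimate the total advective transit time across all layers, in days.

With flow normal to the layers, continuity requires the same specific discharge q through every layer.
Σ(b_i/K_i) = 6.16/29.4 + 8.09/26.4 + 10.6/19.9 = 1.049 d.
q = Δh / Σ(b_i/K_i) = 10.6 / 1.049 = 10.11 m/day.
In each layer the seepage velocity is v_i = q/n_i, so the layer transit time is t_i = b_i·n_i / q:
  layer 1 (karst limestone): t_1 = 6.16 × 0.08 / 10.11 = 0.04875 d
  layer 2 (coarse sand): t_2 = 8.09 × 0.26 / 10.11 = 0.2081 d
  layer 3 (medium sand): t_3 = 10.6 × 0.28 / 10.11 = 0.2936 d
Total t = Σ t_i = 0.5504 days.

0.550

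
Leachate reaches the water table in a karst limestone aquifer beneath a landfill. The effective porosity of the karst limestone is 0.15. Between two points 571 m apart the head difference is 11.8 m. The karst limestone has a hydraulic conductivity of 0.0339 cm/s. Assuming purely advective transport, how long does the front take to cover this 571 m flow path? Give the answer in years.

0.387

Convert K: 0.0339 cm/s × 864 = 29.29 m/day.
Hydraulic gradient i = Δh / L = 11.8 / 571 = 0.02067.
Darcy flux q = K · i = 29.29 × 0.02067 = 0.6053 m/day.
Seepage velocity v = q / n_e = 0.6053 / 0.15 = 4.035 m/day.
Travel time t = L / v = 571 / 4.035 = 141.5 days = 0.3874 years.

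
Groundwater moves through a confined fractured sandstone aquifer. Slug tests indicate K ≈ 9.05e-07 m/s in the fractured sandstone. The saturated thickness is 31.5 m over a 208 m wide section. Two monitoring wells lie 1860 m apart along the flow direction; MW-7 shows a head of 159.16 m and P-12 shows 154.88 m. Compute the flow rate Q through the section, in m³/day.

Convert K: 9.05e-07 m/s × 86400 = 0.07819 m/day.
Cross-sectional area A = 208 × 31.5 = 6552 m².
Hydraulic gradient i = (159.16 − 154.88) / 1860 = 4.28 / 1860 = 0.002301.
Darcy's law: Q = K · A · i = 0.07819 × 6552 × 0.002301 = 1.179 m³/day.

1.18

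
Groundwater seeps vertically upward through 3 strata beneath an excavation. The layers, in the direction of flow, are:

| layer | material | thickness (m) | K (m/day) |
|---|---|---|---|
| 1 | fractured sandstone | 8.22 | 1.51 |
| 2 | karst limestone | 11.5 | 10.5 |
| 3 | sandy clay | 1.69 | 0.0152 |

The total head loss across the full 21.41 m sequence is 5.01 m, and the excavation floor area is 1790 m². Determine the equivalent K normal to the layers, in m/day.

Flow is perpendicular to layering, so the layers act in series and the equivalent K is the thickness-weighted harmonic mean.
Total thickness L = 8.22 + 11.5 + 1.69 = 21.41 m.
Σ(b_i/K_i) = 8.22/1.51 + 11.5/10.5 + 1.69/0.0152 = 117.7 d.
K_eq = L / Σ(b_i/K_i) = 21.41 / 117.7 = 0.1819 m/day.

0.182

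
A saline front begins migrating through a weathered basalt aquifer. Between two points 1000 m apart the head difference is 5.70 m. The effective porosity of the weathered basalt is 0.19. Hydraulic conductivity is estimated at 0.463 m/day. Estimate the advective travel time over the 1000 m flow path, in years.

Hydraulic gradient i = Δh / L = 5.70 / 1000 = 0.005700.
Darcy flux q = K · i = 0.4630 × 0.005700 = 0.002639 m/day.
Seepage velocity v = q / n_e = 0.002639 / 0.19 = 0.01389 m/day.
Travel time t = L / v = 1000 / 0.01389 = 71994 days = 197.1 years.

197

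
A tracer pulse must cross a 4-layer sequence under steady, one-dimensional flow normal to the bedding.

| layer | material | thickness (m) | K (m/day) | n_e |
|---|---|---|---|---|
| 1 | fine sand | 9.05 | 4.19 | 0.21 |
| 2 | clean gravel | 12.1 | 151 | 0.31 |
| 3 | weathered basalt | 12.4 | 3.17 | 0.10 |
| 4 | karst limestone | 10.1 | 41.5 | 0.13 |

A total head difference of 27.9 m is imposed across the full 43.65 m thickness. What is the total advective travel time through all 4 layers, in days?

With flow normal to the layers, continuity requires the same specific discharge q through every layer.
Σ(b_i/K_i) = 9.05/4.19 + 12.1/151 + 12.4/3.17 + 10.1/41.5 = 6.395 d.
q = Δh / Σ(b_i/K_i) = 27.9 / 6.395 = 4.363 m/day.
In each layer the seepage velocity is v_i = q/n_i, so the layer transit time is t_i = b_i·n_i / q:
  layer 1 (fine sand): t_1 = 9.05 × 0.21 / 4.363 = 0.4356 d
  layer 2 (clean gravel): t_2 = 12.1 × 0.31 / 4.363 = 0.8598 d
  layer 3 (weathered basalt): t_3 = 12.4 × 0.10 / 4.363 = 0.2842 d
  layer 4 (karst limestone): t_4 = 10.1 × 0.13 / 4.363 = 0.3010 d
Total t = Σ t_i = 1.881 days.

1.88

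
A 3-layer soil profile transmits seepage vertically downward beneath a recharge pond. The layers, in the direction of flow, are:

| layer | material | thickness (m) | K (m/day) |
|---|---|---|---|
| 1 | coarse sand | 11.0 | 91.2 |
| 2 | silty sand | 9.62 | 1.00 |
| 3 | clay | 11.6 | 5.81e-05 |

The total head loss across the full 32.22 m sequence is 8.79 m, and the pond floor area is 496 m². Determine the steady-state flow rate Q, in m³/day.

0.0218

Flow is perpendicular to layering, so the layers act in series and the equivalent K is the thickness-weighted harmonic mean.
Total thickness L = 11.0 + 9.62 + 11.6 = 32.22 m.
Σ(b_i/K_i) = 11.0/91.2 + 9.62/1.00 + 11.6/5.81e-05 = 1.997e+05 d.
K_eq = L / Σ(b_i/K_i) = 32.22 / 1.997e+05 = 0.0001614 m/day.
Q = K_eq · A · (Δh/L) = 0.0001614 × 496 × (8.79/32.22) = 0.02184 m³/day.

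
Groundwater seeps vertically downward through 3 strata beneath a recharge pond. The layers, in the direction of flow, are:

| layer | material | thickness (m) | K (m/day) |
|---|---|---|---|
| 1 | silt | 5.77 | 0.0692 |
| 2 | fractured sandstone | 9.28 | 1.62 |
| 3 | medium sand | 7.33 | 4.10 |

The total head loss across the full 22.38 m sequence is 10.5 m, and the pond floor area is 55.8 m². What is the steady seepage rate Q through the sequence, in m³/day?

6.45

Flow is perpendicular to layering, so the layers act in series and the equivalent K is the thickness-weighted harmonic mean.
Total thickness L = 5.77 + 9.28 + 7.33 = 22.38 m.
Σ(b_i/K_i) = 5.77/0.0692 + 9.28/1.62 + 7.33/4.10 = 90.90 d.
K_eq = L / Σ(b_i/K_i) = 22.38 / 90.90 = 0.2462 m/day.
Q = K_eq · A · (Δh/L) = 0.2462 × 55.8 × (10.5/22.38) = 6.446 m³/day.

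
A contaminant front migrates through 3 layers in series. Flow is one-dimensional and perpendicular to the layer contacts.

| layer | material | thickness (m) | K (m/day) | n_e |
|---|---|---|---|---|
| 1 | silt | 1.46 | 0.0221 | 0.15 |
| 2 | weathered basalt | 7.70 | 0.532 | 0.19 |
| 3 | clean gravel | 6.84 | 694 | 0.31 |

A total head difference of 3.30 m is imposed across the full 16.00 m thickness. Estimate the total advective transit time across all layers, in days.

92.8

With flow normal to the layers, continuity requires the same specific discharge q through every layer.
Σ(b_i/K_i) = 1.46/0.0221 + 7.70/0.532 + 6.84/694 = 80.55 d.
q = Δh / Σ(b_i/K_i) = 3.30 / 80.55 = 0.04097 m/day.
In each layer the seepage velocity is v_i = q/n_i, so the layer transit time is t_i = b_i·n_i / q:
  layer 1 (silt): t_1 = 1.46 × 0.15 / 0.04097 = 5.345 d
  layer 2 (weathered basalt): t_2 = 7.70 × 0.19 / 0.04097 = 35.71 d
  layer 3 (clean gravel): t_3 = 6.84 × 0.31 / 0.04097 = 51.76 d
Total t = Σ t_i = 92.81 days.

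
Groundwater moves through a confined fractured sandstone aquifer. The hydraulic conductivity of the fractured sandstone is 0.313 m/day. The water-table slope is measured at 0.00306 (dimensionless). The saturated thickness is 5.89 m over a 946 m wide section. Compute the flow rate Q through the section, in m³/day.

Cross-sectional area A = 946 × 5.89 = 5572 m².
Hydraulic gradient i = 0.00306.
Darcy's law: Q = K · A · i = 0.3130 × 5572 × 0.003060 = 5.337 m³/day.

5.34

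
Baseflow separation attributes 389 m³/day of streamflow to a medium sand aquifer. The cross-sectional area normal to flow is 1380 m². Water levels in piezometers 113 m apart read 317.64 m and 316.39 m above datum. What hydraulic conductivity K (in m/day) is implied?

25.5

Hydraulic gradient i = (317.64 − 316.39) / 113 = 1.25 / 113 = 0.01106.
From Q = K·A·i, K = Q / (A·i) = 389 / (1380 × 0.01106) = 25.48 m/day.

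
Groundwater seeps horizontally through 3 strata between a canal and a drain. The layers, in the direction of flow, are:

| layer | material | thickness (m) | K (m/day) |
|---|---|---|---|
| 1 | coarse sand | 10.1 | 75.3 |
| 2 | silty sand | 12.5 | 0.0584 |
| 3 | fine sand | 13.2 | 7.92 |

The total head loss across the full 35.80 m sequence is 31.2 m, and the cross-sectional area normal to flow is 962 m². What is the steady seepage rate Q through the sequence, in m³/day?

139

Flow is perpendicular to layering, so the layers act in series and the equivalent K is the thickness-weighted harmonic mean.
Total thickness L = 10.1 + 12.5 + 13.2 = 35.80 m.
Σ(b_i/K_i) = 10.1/75.3 + 12.5/0.0584 + 13.2/7.92 = 215.8 d.
K_eq = L / Σ(b_i/K_i) = 35.80 / 215.8 = 0.1659 m/day.
Q = K_eq · A · (Δh/L) = 0.1659 × 962 × (31.2/35.80) = 139.1 m³/day.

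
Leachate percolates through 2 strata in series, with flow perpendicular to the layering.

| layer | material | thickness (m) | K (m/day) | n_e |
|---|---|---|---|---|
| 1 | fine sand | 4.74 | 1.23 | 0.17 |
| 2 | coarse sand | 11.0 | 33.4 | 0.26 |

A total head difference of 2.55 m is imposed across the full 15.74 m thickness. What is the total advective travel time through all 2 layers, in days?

With flow normal to the layers, continuity requires the same specific discharge q through every layer.
Σ(b_i/K_i) = 4.74/1.23 + 11.0/33.4 = 4.183 d.
q = Δh / Σ(b_i/K_i) = 2.55 / 4.183 = 0.6096 m/day.
In each layer the seepage velocity is v_i = q/n_i, so the layer transit time is t_i = b_i·n_i / q:
  layer 1 (fine sand): t_1 = 4.74 × 0.17 / 0.6096 = 1.322 d
  layer 2 (coarse sand): t_2 = 11.0 × 0.26 / 0.6096 = 4.692 d
Total t = Σ t_i = 6.013 days.

6.01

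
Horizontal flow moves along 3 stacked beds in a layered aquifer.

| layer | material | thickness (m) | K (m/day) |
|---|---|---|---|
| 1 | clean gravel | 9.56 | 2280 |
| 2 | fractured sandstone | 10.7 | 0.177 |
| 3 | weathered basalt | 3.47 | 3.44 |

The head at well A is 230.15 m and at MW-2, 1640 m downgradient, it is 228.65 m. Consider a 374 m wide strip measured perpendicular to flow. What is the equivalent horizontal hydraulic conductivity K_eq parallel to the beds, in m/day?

Flow is parallel to layering, so each bed carries its own Darcy discharge and the transmissivities add.
Σ(K_i·b_i) = 2280×9.56 + 0.177×10.7 + 3.44×3.47 = 21811 m²/day.
Total thickness b = 23.73 m, so K_eq = Σ(K_i·b_i)/b = 919.1 m/day.

919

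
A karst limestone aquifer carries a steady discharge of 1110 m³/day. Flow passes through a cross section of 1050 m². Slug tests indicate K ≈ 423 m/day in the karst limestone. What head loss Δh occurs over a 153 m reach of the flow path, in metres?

From Q = K·A·i, i = Q / (K·A) = 1110 / (423.0 × 1050) = 0.002499.
Head loss Δh = i · L = 0.002499 × 153 = 0.3824 m.

0.382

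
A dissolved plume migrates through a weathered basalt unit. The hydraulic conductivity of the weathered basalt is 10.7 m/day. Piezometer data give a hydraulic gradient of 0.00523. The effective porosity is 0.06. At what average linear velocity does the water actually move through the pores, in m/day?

Hydraulic gradient i = 0.00523.
Darcy flux q = K · i = 10.70 × 0.005230 = 0.05596 m/day.
Seepage velocity v = q / n_e = 0.05596 / 0.06 = 0.9327 m/day.

0.933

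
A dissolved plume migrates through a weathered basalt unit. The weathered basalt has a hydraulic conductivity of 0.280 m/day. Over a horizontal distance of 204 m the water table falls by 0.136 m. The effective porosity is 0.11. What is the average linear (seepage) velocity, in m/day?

Hydraulic gradient i = Δh / L = 0.136 / 204 = 0.0006667.
Darcy flux q = K · i = 0.2800 × 0.0006667 = 0.0001867 m/day.
Seepage velocity v = q / n_e = 0.0001867 / 0.11 = 0.001697 m/day.

0.00170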